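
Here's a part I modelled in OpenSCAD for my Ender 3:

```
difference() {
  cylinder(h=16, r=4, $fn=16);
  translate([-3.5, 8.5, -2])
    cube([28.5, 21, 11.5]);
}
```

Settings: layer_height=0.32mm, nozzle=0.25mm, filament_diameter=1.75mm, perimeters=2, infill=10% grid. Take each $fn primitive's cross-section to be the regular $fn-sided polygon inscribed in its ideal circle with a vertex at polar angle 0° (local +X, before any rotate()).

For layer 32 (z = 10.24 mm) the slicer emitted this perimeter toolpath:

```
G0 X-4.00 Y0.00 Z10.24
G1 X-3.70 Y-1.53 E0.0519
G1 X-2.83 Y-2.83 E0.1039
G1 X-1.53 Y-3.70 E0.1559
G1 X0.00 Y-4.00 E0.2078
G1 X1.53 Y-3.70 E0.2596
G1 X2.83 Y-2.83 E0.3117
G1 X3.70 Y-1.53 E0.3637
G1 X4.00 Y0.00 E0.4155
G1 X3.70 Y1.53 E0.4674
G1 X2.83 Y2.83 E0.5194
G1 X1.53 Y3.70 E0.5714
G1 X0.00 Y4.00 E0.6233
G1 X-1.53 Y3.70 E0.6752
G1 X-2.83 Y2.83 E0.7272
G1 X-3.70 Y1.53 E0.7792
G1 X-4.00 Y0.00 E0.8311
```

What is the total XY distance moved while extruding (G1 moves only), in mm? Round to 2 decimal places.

24.99 mm

Sum the Euclidean lengths of each G1 segment: total = 24.99 mm.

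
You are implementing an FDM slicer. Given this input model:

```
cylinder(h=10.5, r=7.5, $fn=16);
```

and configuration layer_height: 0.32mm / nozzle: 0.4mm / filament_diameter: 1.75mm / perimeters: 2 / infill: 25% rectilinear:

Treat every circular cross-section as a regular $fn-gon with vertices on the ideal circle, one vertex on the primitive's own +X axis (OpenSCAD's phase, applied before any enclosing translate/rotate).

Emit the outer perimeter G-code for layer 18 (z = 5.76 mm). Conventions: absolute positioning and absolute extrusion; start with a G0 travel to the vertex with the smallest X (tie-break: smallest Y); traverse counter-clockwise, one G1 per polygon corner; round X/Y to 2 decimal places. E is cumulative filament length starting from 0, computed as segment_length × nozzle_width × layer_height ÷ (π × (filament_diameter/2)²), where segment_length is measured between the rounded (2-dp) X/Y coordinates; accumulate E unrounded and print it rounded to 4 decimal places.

At z = 5.76 mm: the r=7.5 cylinder gives a regular 16-gon of circumradius 7.5 (constant along its height). The outline is a single polygon with 16 vertices. Extrusion per mm of travel: 0.4 × 0.32 / (π × 0.875²) = 0.053216. Accumulating E over each segment gives final E = 2.4914.

G0 X-7.50 Y0.00 Z5.76
G1 X-6.93 Y-2.87 E0.1557
G1 X-5.30 Y-5.30 E0.3114
G1 X-2.87 Y-6.93 E0.4671
G1 X0.00 Y-7.50 E0.6229
G1 X2.87 Y-6.93 E0.7786
G1 X5.30 Y-5.30 E0.9343
G1 X6.93 Y-2.87 E1.0900
G1 X7.50 Y0.00 E1.2457
G1 X6.93 Y2.87 E1.4014
G1 X5.30 Y5.30 E1.5571
G1 X2.87 Y6.93 E1.7128
G1 X0.00 Y7.50 E1.8686
G1 X-2.87 Y6.93 E2.0243
G1 X-5.30 Y5.30 E2.1800
G1 X-6.93 Y2.87 E2.3357
G1 X-7.50 Y0.00 E2.4914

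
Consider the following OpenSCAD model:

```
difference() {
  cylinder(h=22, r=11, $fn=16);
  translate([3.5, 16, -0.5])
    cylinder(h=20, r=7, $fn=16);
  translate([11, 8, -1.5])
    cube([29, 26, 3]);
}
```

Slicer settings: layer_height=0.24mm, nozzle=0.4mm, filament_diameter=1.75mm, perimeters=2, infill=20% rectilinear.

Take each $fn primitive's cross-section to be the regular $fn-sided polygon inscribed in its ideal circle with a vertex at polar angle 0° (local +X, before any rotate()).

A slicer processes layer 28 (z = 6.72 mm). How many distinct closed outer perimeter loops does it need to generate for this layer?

At z = 6.72 mm: the r=11 cylinder gives a regular 16-gon of circumradius 11 (constant along its height); the cylinder at (3.5, 16): section is a regular 16-gon, circumradius r=7; the cube at (11, 8) is absent (z outside [-1.5, 1.5]); Subtracting the remaining from the first: starting from the r=11 cylinder, the r=7 cylinder at (3.5, 16) partially overlaps it — only the 6.32 mm² overlap (of its 150.01 mm²) is removed, clipping the outline — 1 connected region. The result has 1 disconnected region.

1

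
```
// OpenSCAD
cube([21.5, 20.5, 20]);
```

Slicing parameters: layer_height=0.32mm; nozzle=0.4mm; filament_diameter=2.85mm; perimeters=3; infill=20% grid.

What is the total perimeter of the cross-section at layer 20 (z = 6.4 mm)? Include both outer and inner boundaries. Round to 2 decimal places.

84.00 mm

At z = 6.4 mm: the 21.5×20.5 cube contributes its full rectangle (perimeter 84.00 mm). Overall, the cross-section is a single solid region. Total boundary length (outer) = 84.00 mm.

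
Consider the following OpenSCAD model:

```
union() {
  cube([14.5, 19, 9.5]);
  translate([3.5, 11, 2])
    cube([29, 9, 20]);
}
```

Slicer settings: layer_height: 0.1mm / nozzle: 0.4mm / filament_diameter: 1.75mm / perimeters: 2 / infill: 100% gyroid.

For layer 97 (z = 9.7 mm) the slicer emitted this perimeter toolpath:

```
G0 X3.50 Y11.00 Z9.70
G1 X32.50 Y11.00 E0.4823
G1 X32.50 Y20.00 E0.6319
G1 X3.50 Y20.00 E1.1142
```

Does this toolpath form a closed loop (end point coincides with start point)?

no

Start point (G0): (3.50, 11.00). End point (last G1): the path does not return to the start — open.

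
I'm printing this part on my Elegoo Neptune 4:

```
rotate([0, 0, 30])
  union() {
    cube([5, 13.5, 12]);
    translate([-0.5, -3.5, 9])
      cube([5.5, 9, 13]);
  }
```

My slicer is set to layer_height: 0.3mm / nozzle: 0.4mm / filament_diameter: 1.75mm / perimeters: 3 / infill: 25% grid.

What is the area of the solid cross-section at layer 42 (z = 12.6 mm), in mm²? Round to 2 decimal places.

49.50 mm²

At z = 12.6 mm: the cube does not reach this height (z outside [0, 12]); the 5.5×9 cube at (-0.5, -3.5) contributes its full rectangle (area 49.50 mm²); Taking the union: only the 5.5×9 cube at (-0.5, -3.5) is present, so the union is just that shape — area = 49.50 mm²; (whole slice rotated 30° about Z — lengths, areas and connectivity unchanged). Overall, the cross-section is a single solid region. Net area = 49.50 mm².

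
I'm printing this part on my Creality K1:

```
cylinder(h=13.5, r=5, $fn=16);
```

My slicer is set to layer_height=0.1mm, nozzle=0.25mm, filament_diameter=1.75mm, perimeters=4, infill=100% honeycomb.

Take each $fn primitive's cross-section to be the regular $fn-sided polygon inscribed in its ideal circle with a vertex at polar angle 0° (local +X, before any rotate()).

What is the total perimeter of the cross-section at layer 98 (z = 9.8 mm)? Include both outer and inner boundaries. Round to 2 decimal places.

31.21 mm

At z = 9.8 mm: the r=5 cylinder contributes a regular 16-gon of circumradius 5 (perimeter = 2·16·5.000·sin(180°/16) = 31.21 mm). Overall, the cross-section is a single solid region. Total boundary length (outer) = 31.21 mm.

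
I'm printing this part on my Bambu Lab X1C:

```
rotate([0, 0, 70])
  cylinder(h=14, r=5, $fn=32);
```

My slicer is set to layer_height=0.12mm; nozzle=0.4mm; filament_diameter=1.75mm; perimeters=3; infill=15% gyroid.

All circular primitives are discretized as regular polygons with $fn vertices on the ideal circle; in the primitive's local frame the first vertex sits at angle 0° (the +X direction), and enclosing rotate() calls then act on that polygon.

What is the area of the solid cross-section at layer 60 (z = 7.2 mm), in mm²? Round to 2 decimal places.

78.04 mm²

At z = 7.2 mm: the r=5 cylinder gives a regular 32-gon of circumradius 5 (constant along its height) (area = (32/2)·5.000²·sin(360°/32) = 78.04 mm²); (whole slice rotated 70° about Z — lengths, areas and connectivity unchanged). Overall, the cross-section is a single solid region. Net area = 78.04 mm².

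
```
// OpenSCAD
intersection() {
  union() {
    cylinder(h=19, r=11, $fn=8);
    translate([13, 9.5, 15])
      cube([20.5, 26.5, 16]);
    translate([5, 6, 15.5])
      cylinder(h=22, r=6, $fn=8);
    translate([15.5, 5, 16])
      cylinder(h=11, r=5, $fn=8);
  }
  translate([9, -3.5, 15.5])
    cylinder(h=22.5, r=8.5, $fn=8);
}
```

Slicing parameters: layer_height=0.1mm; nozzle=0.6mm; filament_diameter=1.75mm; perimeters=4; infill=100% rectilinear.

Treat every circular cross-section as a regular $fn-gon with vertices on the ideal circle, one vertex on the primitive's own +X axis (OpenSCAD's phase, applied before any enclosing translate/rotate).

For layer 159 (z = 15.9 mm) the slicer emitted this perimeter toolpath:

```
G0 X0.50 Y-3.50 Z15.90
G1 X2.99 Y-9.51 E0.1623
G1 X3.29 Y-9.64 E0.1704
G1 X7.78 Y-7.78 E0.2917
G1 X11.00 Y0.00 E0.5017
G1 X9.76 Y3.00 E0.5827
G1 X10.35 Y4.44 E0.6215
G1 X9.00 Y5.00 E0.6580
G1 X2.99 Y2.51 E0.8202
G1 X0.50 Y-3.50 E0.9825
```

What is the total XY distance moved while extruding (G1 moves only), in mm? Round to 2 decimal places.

39.39 mm

Sum the Euclidean lengths of each G1 segment: total = 39.39 mm.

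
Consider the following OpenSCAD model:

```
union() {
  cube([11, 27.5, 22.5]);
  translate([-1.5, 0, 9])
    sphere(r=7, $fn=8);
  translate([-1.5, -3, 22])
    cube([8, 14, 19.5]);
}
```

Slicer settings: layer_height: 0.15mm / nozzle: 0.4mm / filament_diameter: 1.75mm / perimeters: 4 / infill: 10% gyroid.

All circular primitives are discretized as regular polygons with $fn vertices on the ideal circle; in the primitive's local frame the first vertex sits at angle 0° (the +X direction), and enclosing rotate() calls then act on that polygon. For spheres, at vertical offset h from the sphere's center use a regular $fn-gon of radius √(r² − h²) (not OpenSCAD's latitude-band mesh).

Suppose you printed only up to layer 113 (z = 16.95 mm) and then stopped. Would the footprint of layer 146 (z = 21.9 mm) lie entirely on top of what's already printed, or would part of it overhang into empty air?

entirely on top

Compare the two slices. At z = 16.95: the cube (footprint 11×27.5) is included at this height (area 302.50 mm²); the sphere at (-1.5, 0) is not intersected at this z (|z−center|=7.950 > r=7); the cube at (-1.5, -3) is not intersected at this z (z outside [22, 41.5]); Taking the union: only the 11×27.5 cube is present, so the union is just that shape — area = 302.50 mm². At z = 21.9: the 11×27.5 cube contributes its full rectangle (area 302.50 mm²); the sphere at (-1.5, 0) is not intersected at this z (|z−center|=12.900 > r=7); the cube at (-1.5, -3) does not reach this height (z outside [22, 41.5]); Combining (union): only the 11×27.5 cube is present, so the union is just that shape — area = 302.50 mm². Checking containment: the cross-section at z = 21.9 is a subset of the cross-section at z = 16.95.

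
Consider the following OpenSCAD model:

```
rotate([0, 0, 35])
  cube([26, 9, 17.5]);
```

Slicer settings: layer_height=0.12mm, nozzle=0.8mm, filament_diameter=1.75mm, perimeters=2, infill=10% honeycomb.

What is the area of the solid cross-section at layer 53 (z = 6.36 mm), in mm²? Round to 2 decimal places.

At z = 6.36 mm: the cube is present — its section is the full 26×9 rectangle (area 234.00 mm²); (whole slice rotated 35° about Z — lengths, areas and connectivity unchanged). Overall, the cross-section is a single solid region. Net area = 234.00 mm².

234.00 mm²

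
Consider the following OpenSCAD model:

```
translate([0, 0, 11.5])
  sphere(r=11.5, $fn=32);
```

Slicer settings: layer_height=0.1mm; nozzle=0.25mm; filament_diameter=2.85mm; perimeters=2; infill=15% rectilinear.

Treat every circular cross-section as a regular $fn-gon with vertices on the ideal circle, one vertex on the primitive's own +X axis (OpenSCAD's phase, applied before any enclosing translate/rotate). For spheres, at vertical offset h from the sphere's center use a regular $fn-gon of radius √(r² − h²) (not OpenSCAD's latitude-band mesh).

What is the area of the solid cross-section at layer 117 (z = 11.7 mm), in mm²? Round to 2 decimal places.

At z = 11.7 mm: the r=11.5 sphere slices to a regular 32-gon of circumradius 11.498 (√(r²−h²) with h=0.2 from center) (area = (32/2)·11.498²·sin(360°/32) = 412.69 mm²). Overall, the cross-section is a single solid region. Net area = 412.69 mm².

412.69 mm²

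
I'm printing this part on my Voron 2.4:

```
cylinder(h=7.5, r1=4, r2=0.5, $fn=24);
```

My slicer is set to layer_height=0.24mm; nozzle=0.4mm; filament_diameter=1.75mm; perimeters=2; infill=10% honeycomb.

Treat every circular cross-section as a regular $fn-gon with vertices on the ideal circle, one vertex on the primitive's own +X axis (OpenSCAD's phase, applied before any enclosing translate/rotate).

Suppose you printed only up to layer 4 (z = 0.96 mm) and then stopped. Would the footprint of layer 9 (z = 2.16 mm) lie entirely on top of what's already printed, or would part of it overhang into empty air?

entirely on top

Compare the two slices. At z = 0.96: the cone contributes a regular 24-gon of circumradius 3.552 (interpolated between r1=4 and r2=0.5 at t=0.128) (area = (24/2)·3.552²·sin(360°/24) = 39.19 mm²). At z = 2.16: the cone (r1=4→r2=0.5) has section circumradius 2.992 here — a regular 24-gon (area = (24/2)·2.992²·sin(360°/24) = 27.80 mm²). Checking containment: the cross-section at z = 2.16 is a subset of the cross-section at z = 0.96.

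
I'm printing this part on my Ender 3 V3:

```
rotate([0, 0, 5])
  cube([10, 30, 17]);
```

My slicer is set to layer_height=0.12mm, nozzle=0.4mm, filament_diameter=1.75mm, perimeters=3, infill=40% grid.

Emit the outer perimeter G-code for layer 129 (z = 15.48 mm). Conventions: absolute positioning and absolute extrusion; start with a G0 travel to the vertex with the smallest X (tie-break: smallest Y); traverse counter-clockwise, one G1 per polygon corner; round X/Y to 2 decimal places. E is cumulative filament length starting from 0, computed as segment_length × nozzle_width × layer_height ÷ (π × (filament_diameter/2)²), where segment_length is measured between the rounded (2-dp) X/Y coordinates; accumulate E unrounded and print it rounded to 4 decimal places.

G0 X-2.61 Y29.89 Z15.48
G1 X0.00 Y0.00 E0.5988
G1 X9.96 Y0.87 E0.7983
G1 X7.35 Y30.76 E1.3970
G1 X-2.61 Y29.89 E1.5966

At z = 15.48 mm: the 10×30 cube contributes its full rectangle; (whole slice rotated 5° about Z — lengths, areas and connectivity unchanged). The outline is a single polygon with 4 vertices. Extrusion per mm of travel: 0.4 × 0.12 / (π × 0.875²) = 0.019956. Accumulating E over each segment gives final E = 1.5966.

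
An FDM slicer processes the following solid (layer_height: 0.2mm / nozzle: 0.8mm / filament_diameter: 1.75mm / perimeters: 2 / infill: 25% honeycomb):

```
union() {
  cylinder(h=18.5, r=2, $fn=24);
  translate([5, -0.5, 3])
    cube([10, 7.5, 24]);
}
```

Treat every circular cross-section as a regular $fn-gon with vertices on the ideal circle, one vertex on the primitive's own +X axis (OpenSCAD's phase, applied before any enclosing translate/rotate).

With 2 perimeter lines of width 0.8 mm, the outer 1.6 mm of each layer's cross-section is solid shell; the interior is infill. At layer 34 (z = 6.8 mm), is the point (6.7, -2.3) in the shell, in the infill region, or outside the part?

At z = 6.8 mm: the cylinder: section is a regular 24-gon, circumradius r=2; the 10×7.5 cube at (5, -0.5) contributes its full rectangle; Taking the union: the 2 present regions are separate (no shared area or edge), so areas and boundary lengths simply add and each stays a separate island — 2 connected regions. Overall, the cross-section has 2 separate islands. The nearest boundary edge runs (15.00, -0.50)→(5.00, -0.50); distance from the point to it = 1.80 mm. The point is not inside any of the regions above, so it lies outside the cross-section (1.80 mm from the nearest boundary).

outside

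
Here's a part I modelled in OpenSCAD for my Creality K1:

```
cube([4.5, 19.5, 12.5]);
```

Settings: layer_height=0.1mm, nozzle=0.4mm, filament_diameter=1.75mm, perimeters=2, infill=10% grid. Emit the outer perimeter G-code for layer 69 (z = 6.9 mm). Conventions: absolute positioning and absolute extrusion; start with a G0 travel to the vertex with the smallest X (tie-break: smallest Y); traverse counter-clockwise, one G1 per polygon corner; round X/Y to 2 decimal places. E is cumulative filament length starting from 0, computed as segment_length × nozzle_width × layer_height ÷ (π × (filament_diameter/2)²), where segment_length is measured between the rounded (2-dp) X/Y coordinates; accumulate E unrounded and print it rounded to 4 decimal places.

G0 X0.00 Y0.00 Z6.90
G1 X4.50 Y0.00 E0.0748
G1 X4.50 Y19.50 E0.3991
G1 X0.00 Y19.50 E0.4740
G1 X0.00 Y0.00 E0.7982

At z = 6.9 mm: the 4.5×19.5 cube contributes its full rectangle. The outline is a single polygon with 4 vertices. Extrusion per mm of travel: 0.4 × 0.1 / (π × 0.875²) = 0.016630. Accumulating E over each segment gives final E = 0.7982.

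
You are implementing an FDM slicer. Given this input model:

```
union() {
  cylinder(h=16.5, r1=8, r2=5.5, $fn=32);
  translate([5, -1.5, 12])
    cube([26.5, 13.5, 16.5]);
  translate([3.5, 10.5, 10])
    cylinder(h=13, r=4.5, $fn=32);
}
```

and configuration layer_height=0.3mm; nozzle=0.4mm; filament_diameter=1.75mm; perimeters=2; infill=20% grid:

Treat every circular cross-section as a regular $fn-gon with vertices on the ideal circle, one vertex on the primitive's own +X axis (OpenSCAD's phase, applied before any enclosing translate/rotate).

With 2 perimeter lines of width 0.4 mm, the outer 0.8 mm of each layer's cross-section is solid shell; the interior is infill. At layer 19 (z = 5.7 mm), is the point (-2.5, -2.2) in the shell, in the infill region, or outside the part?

infill

At z = 5.7 mm: the cone (r1=8→r2=5.5) has section circumradius 7.136 here — a regular 32-gon; the cube at (5, -1.5) is absent (z outside [12, 28.5]); the cylinder at (3.5, 10.5) does not reach this height (z outside [10, 23]); Taking the union: only the cone is present, so the union is just that shape — 1 connected region. Overall, the cross-section is a single solid region. The nearest boundary edge runs (-5.93, -3.96)→(-5.05, -5.05); distance from the point to it = 3.77 mm. The point is inside the cross-section and 3.77 mm from the nearest boundary — more than the 0.8 mm shell width (2 × 0.4), so it's in the infill interior.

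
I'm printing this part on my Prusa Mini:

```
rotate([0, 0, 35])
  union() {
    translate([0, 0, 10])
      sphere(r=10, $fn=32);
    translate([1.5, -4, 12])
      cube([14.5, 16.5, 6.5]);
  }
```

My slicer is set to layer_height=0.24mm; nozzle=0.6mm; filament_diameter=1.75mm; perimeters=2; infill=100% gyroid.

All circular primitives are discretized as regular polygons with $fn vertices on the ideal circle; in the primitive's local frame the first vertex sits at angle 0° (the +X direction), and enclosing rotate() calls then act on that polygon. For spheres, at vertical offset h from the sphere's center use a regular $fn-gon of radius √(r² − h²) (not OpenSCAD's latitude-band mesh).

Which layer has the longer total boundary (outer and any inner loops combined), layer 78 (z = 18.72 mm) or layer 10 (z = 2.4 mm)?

Layer 78 (z = 18.72): the sphere: section is a regular 32-gon, circumradius = √(r²−h²) = √(10²−8.72²) = 4.895 (perimeter = 2·32·4.895·sin(180°/32) = 30.71 mm); the cube at (1.5, -4) is not intersected at this z (z outside [12, 18.5]); Combining (union): only the r=10 sphere is present, so the union is just that shape — boundary = 30.71 mm; (rotated 35° about Z; rotation is an isometry so areas/perimeters/island counts are preserved). So its perimeter = 30.71 mm. Layer 10 (z = 2.4): the r=10 sphere contributes a regular 32-gon of circumradius √(10²−7.6²) = 6.499 (perimeter = 2·32·6.499·sin(180°/32) = 40.77 mm); the cube at (1.5, -4) does not reach this height (z outside [12, 18.5]); Merging all regions: only the r=10 sphere is present, so the union is just that shape — boundary = 40.77 mm; (rotated 35° about Z; rotation is an isometry so areas/perimeters/island counts are preserved). So its perimeter = 40.77 mm. Layer 10 is larger (40.77 vs 30.71 mm).

layer 10 (z = 2.4 mm)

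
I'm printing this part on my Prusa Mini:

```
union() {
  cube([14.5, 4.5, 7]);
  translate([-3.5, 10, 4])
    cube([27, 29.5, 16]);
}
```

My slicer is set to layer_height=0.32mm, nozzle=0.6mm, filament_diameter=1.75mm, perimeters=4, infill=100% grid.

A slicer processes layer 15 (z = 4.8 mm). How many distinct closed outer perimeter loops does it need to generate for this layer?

At z = 4.8 mm: the cube (footprint 14.5×4.5) is included at this height; the cube at (-3.5, 10) is present — its section is the full 27×29.5 rectangle; Merging all regions: the 2 present regions are separate (no shared area or edge), so areas and boundary lengths simply add and each stays a separate island — 2 connected regions. The result has 2 disconnected regions.

2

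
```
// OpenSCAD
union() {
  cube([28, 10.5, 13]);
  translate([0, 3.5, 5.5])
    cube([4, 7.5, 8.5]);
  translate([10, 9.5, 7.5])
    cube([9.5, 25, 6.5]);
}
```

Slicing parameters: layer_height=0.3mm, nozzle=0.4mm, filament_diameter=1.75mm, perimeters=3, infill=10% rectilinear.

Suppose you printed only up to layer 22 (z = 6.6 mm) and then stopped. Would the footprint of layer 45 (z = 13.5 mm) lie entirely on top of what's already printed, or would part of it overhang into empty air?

part overhangs

Compare the two slices. At z = 6.6: the cube (footprint 28×10.5) is included at this height (area 294.00 mm²); the cube at (0, 3.5) is present — its section is the full 4×7.5 rectangle (area 30.00 mm²); the cube at (10, 9.5) is absent (z outside [7.5, 14]); Taking the union: the regions partially overlap — summed areas 324.00 mm² minus the doubly-counted overlap 28.00 mm² gives 296.00 mm² — area = 296.00 mm². At z = 13.5: the cube is not intersected at this z (z outside [0, 13]); the cube at (0, 3.5) is present — its section is the full 4×7.5 rectangle (area 30.00 mm²); the 9.5×25 cube at (10, 9.5) contributes its full rectangle (area 237.50 mm²); Merging all regions: the 2 present regions are separate (no shared area or edge), so areas and boundary lengths simply add and each stays a separate island — area = 267.50 mm². Checking containment: at z = 13.5 the cross-section extends beyond the z = 6.6 cross-section by about 228.00 mm².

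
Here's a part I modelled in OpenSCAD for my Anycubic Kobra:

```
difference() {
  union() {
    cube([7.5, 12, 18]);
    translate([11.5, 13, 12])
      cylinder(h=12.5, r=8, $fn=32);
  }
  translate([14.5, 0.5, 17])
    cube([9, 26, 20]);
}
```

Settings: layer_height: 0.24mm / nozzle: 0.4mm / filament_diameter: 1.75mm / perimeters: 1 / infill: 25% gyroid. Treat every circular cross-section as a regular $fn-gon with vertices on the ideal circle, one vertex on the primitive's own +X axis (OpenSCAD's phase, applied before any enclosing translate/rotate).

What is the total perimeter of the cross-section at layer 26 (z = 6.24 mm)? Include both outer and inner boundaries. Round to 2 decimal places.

At z = 6.24 mm: the 7.5×12 cube contributes its full rectangle (perimeter 39.00 mm); the cylinder at (11.5, 13) does not reach this height (z outside [12, 24.5]); Taking the union: only the 7.5×12 cube is present, so the union is just that shape — boundary = 39.00 mm; the cube at (14.5, 0.5) is absent (z outside [17, 37]); Taking the first minus the rest: none of the subtracted shapes is present at this height, so that combined region is unchanged — boundary = 39.00 mm. Overall, the cross-section is a single solid region. Total boundary length (outer) = 39.00 mm.

39.00 mm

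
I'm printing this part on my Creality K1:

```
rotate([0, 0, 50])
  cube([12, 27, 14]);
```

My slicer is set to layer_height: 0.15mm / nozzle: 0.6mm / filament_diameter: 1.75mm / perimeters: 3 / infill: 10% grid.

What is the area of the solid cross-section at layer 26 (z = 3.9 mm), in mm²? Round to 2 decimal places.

At z = 3.9 mm: the cube is present — its section is the full 12×27 rectangle (area 324.00 mm²); (whole slice rotated 50° about Z — lengths, areas and connectivity unchanged). Overall, the cross-section is a single solid region. Net area = 324.00 mm².

324.00 mm²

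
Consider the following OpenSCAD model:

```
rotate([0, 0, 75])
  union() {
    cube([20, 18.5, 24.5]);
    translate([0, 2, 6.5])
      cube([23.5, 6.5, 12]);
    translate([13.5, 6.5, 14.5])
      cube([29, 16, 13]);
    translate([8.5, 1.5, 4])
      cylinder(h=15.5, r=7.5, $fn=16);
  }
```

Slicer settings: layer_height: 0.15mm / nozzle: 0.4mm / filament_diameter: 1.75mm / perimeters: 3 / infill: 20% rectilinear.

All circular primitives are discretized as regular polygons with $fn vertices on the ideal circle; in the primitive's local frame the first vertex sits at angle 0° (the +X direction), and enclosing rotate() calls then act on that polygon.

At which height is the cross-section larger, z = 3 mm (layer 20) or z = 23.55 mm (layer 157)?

layer 157 (z = 23.55 mm)

Layer 20 (z = 3): the cube is present — its section is the full 20×18.5 rectangle (area 370.00 mm²); the cube at (0, 2) is absent (z outside [6.5, 18.5]); the cube at (13.5, 6.5) is not intersected at this z (z outside [14.5, 27.5]); the cylinder at (8.5, 1.5) is absent (z outside [4, 19.5]); Taking the union: only the 20×18.5 cube is present, so the union is just that shape — area = 370.00 mm²; (whole slice rotated 75° about Z — lengths, areas and connectivity unchanged). So its area = 370.00 mm². Layer 157 (z = 23.55): the cube (footprint 20×18.5) is included at this height (area 370.00 mm²); the cube at (0, 2) is not intersected at this z (z outside [6.5, 18.5]); the cube at (13.5, 6.5) (footprint 29×16) is included at this height (area 464.00 mm²); the cylinder at (8.5, 1.5) is absent (z outside [4, 19.5]); Taking the union: the regions partially overlap — summed areas 834.00 mm² minus the doubly-counted overlap 78.00 mm² gives 756.00 mm² — area = 756.00 mm²; (rotated 75° about Z; rotation is an isometry so areas/perimeters/island counts are preserved). So its area = 756.00 mm². Layer 157 is larger (756.00 vs 370.00 mm²).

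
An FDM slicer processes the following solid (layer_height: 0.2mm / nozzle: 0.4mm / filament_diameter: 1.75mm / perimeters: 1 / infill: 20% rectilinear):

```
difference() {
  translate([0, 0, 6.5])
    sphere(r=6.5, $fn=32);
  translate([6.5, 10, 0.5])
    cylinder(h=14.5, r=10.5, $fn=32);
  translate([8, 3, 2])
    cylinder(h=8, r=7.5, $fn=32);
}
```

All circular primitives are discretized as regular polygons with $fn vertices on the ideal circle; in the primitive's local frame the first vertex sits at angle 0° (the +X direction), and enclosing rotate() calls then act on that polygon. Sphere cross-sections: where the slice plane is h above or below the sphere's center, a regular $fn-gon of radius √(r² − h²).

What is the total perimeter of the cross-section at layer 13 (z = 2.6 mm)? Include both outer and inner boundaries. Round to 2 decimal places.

At z = 2.6 mm: the r=6.5 sphere slices to a regular 32-gon of circumradius 5.200 (√(r²−h²) with h=3.9 from center) (perimeter = 2·32·5.200·sin(180°/32) = 32.62 mm); the cylinder at (6.5, 10): section is a regular 32-gon, circumradius r=10.5 (perimeter = 2·32·10.500·sin(180°/32) = 65.87 mm); the cylinder at (8, 3): section is a regular 32-gon, circumradius r=7.5 (perimeter = 2·32·7.500·sin(180°/32) = 47.05 mm); Taking the first minus the rest: starting from the r=6.5 sphere, the r=10.5 cylinder at (6.5, 10) partially overlaps it — only the 23.71 mm² overlap (of its 344.14 mm²) is removed, clipping the outline; the r=7.5 cylinder at (8, 3) partially overlaps it — only the 9.20 mm² overlap (of its 175.58 mm²) is removed, clipping the outline — boundary = 28.68 mm. Overall, the cross-section is a single solid region. Total boundary length (outer) = 28.68 mm.

28.68 mm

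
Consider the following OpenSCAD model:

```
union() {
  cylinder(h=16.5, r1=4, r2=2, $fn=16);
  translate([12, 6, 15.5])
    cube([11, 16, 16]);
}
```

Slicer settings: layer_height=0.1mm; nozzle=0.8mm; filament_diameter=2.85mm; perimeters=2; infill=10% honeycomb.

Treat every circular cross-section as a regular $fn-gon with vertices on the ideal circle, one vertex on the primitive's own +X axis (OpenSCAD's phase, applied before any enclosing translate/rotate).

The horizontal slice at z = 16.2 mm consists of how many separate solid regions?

2

At z = 16.2 mm: the cone contributes a regular 16-gon of circumradius 2.036 (interpolated between r1=4 and r2=2 at t=0.982); the cube at (12, 6) (footprint 11×16) is included at this height; Combining (union): the 2 present regions are separate (no shared area or edge), so areas and boundary lengths simply add and each stays a separate island — 2 connected regions. The result has 2 disconnected regions.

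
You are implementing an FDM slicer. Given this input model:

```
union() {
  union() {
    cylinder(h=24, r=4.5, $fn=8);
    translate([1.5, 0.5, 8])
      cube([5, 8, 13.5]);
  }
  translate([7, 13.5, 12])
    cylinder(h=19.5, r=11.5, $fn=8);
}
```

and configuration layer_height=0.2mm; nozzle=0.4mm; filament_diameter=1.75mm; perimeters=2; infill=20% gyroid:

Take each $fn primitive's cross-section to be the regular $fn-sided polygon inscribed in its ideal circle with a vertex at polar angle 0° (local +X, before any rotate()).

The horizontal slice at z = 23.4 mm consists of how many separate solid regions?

At z = 23.4 mm: the r=4.5 cylinder gives a regular 8-gon of circumradius 4.5 (constant along its height); the cube at (1.5, 0.5) is absent (z outside [8, 21.5]); Merging all regions: only the r=4.5 cylinder is present, so the union is just that shape — 1 connected region; the cylinder at (7, 13.5): section is a regular 8-gon, circumradius r=11.5; Taking the union: the 2 present regions are separate (no shared area or edge), so areas and boundary lengths simply add and each stays a separate island — 2 connected regions. The result has 2 disconnected regions.

2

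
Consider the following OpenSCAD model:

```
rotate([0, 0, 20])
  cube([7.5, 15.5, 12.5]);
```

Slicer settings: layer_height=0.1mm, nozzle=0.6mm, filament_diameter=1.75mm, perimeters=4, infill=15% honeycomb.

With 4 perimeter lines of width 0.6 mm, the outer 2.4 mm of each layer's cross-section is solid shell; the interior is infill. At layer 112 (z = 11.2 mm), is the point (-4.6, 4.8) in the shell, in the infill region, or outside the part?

At z = 11.2 mm: the 7.5×15.5 cube contributes its full rectangle; (whole slice rotated 20° about Z — lengths, areas and connectivity unchanged). Overall, the cross-section is a single solid region. Undo the 20° rotation: the query point maps to (-2.681, 6.084) in the un-rotated model frame. The nearest boundary edge runs (0.00, 15.50)→(0.00, 0.00); distance from the point to it = 2.68 mm. The point is not inside any of the regions above, so it lies outside the cross-section (2.68 mm from the nearest boundary).

outside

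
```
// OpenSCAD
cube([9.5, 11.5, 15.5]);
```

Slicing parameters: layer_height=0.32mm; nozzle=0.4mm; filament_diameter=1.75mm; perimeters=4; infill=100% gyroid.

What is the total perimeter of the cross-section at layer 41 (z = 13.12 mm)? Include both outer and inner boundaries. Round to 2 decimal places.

At z = 13.12 mm: the cube is present — its section is the full 9.5×11.5 rectangle (perimeter 42.00 mm). Overall, the cross-section is a single solid region. Total boundary length (outer) = 42.00 mm.

42.00 mm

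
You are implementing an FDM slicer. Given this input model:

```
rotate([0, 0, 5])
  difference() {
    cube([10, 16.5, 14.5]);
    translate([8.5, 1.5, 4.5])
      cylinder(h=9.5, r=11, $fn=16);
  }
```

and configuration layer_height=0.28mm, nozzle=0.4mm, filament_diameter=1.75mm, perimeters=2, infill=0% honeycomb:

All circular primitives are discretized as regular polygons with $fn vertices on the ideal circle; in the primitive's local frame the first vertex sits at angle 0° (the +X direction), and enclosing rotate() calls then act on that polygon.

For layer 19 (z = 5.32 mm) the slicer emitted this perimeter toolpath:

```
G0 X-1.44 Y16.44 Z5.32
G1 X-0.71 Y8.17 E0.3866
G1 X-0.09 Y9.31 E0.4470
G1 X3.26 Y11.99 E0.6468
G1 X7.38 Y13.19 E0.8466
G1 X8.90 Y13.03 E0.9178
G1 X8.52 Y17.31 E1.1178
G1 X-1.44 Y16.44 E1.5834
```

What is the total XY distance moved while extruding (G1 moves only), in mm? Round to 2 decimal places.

Sum the Euclidean lengths of each G1 segment: total = 34.00 mm.

34.00 mm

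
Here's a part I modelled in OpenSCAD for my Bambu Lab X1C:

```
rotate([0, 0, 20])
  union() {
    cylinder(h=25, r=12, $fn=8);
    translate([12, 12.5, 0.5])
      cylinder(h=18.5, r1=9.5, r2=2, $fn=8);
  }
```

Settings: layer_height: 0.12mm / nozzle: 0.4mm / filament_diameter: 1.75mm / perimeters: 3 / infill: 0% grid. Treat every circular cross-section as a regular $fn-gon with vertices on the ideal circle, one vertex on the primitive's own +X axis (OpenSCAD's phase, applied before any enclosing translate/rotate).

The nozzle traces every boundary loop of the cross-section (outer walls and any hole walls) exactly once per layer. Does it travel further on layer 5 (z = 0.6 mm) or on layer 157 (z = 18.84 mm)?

layer 5 (z = 0.6 mm)

Layer 5 (z = 0.6): the cylinder: section is a regular 8-gon, circumradius r=12 (perimeter = 2·8·12.000·sin(180°/8) = 73.48 mm); the cone at (12, 12.5) contributes a regular 8-gon of circumradius 9.459 (interpolated between r1=9.5 and r2=2 at t=0.005) (perimeter = 2·8·9.459·sin(180°/8) = 57.92 mm); Merging all regions: the regions partially overlap (shared area 20.62 mm²), so the edge portions inside another operand are dropped and the merged outline is re-measured after clipping — boundary = 109.78 mm; (rotated 20° about Z; rotation is an isometry so areas/perimeters/island counts are preserved). So its perimeter = 109.78 mm. Layer 157 (z = 18.84): the r=12 cylinder gives a regular 8-gon of circumradius 12 (constant along its height) (perimeter = 2·8·12.000·sin(180°/8) = 73.48 mm); the cone at (12, 12.5): at t=0.991 of its height the radius interpolates to r₁+(r₂−r₁)t = 2.065, giving a regular 8-gon of that circumradius (perimeter = 2·8·2.065·sin(180°/8) = 12.64 mm); Taking the union: the 2 present regions are separate (no shared area or edge), so areas and boundary lengths simply add and each stays a separate island — boundary = 86.12 mm; (whole slice rotated 20° about Z — lengths, areas and connectivity unchanged). So its perimeter = 86.12 mm. Layer 5 is larger (109.78 vs 86.12 mm).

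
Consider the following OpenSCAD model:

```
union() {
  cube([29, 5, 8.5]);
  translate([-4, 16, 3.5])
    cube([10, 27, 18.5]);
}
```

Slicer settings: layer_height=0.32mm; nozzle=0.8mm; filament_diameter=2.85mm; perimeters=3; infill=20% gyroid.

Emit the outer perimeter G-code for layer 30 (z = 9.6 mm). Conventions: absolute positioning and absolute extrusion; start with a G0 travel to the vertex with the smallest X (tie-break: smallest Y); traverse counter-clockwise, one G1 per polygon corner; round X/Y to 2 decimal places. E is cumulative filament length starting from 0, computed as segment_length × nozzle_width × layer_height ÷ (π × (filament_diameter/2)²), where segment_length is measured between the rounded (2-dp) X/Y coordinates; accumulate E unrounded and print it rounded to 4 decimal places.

G0 X-4.00 Y16.00 Z9.60
G1 X6.00 Y16.00 E0.4013
G1 X6.00 Y43.00 E1.4848
G1 X-4.00 Y43.00 E1.8861
G1 X-4.00 Y16.00 E2.9696

At z = 9.6 mm: the cube is absent (z outside [0, 8.5]); the cube at (-4, 16) (footprint 10×27) is included at this height; Combining (union): only the 10×27 cube at (-4, 16) is present, so the union is just that shape — 1 connected region. The outline is a single polygon with 4 vertices. Extrusion per mm of travel: 0.8 × 0.32 / (π × 1.425²) = 0.040129. Accumulating E over each segment gives final E = 2.9696.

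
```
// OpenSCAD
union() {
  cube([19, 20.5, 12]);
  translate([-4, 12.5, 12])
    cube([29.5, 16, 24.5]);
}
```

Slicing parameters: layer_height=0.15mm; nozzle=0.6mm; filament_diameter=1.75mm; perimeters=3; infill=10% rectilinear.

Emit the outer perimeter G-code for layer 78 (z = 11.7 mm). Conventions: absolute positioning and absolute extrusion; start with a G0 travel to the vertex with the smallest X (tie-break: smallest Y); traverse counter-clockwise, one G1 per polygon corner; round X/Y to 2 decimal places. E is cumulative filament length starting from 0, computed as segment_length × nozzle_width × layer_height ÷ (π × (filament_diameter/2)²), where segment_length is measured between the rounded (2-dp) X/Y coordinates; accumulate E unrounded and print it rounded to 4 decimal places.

G0 X0.00 Y0.00 Z11.70
G1 X19.00 Y0.00 E0.7109
G1 X19.00 Y20.50 E1.4780
G1 X0.00 Y20.50 E2.1889
G1 X0.00 Y0.00 E2.9560

At z = 11.7 mm: the 19×20.5 cube contributes its full rectangle; the cube at (-4, 12.5) is absent (z outside [12, 36.5]); Taking the union: only the 19×20.5 cube is present, so the union is just that shape — 1 connected region. The outline is a single polygon with 4 vertices. Extrusion per mm of travel: 0.6 × 0.15 / (π × 0.875²) = 0.037418. Accumulating E over each segment gives final E = 2.9560.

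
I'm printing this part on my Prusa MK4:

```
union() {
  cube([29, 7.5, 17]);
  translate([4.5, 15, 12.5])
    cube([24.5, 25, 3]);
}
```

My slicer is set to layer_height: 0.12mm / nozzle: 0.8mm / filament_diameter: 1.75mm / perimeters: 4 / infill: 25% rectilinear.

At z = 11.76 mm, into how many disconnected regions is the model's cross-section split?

1

At z = 11.76 mm: the cube is present — its section is the full 29×7.5 rectangle; the cube at (4.5, 15) is absent (z outside [12.5, 15.5]); Taking the union: only the 29×7.5 cube is present, so the union is just that shape — 1 connected region. The result has 1 disconnected region.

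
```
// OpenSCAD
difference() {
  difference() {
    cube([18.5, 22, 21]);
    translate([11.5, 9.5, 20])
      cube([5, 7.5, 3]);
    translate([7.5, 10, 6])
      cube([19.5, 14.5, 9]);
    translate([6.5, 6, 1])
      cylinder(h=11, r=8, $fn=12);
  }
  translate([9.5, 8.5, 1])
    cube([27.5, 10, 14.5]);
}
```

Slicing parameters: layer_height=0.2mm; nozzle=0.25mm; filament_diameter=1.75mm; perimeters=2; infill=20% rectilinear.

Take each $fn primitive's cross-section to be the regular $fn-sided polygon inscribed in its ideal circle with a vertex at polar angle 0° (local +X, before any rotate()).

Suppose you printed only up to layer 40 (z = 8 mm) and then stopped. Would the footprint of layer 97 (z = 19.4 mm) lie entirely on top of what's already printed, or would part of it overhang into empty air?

part overhangs

Compare the two slices. At z = 8: the 18.5×22 cube contributes its full rectangle (area 407.00 mm²); the cube at (11.5, 9.5) is not intersected at this z (z outside [20, 23]); the 19.5×14.5 cube at (7.5, 10) contributes its full rectangle (area 282.75 mm²); the cylinder at (6.5, 6): section is a regular 12-gon, circumradius r=8 (area = (12/2)·8.000²·sin(360°/12) = 192.00 mm²); Subtracting the remaining from the first: starting from the 18.5×22 cube (407.00 mm²), the 19.5×14.5 cube at (7.5, 10) partially overlaps it — only the 132.00 mm² overlap (of its 282.75 mm²) is removed, clipping the outline; the r=8 cylinder at (6.5, 6) partially overlaps it — only the 157.25 mm² overlap (of its 192.00 mm²) is removed, clipping the outline — area = 117.75 mm²; the cube at (9.5, 8.5) is present — its section is the full 27.5×10 rectangle (area 275.00 mm²); After the difference (first − rest): starting from the result so far (117.75 mm²), the 27.5×10 cube at (9.5, 8.5) partially overlaps it — only the 7.31 mm² overlap (of its 275.00 mm²) is removed, clipping the outline — area = 110.44 mm². At z = 19.4: the cube is present — its section is the full 18.5×22 rectangle (area 407.00 mm²); the cube at (11.5, 9.5) does not reach this height (z outside [20, 23]); the cube at (7.5, 10) is not intersected at this z (z outside [6, 15]); the cylinder at (6.5, 6) does not reach this height (z outside [1, 12]); After the difference (first − rest): none of the subtracted shapes is present at this height, so the 18.5×22 cube is unchanged — area = 407.00 mm²; the cube at (9.5, 8.5) is absent (z outside [1, 15.5]); After the difference (first − rest): none of the subtracted shapes is present at this height, so that combined region is unchanged — area = 407.00 mm². Checking containment: at z = 19.4 the cross-section extends beyond the z = 8 cross-section by about 296.56 mm².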